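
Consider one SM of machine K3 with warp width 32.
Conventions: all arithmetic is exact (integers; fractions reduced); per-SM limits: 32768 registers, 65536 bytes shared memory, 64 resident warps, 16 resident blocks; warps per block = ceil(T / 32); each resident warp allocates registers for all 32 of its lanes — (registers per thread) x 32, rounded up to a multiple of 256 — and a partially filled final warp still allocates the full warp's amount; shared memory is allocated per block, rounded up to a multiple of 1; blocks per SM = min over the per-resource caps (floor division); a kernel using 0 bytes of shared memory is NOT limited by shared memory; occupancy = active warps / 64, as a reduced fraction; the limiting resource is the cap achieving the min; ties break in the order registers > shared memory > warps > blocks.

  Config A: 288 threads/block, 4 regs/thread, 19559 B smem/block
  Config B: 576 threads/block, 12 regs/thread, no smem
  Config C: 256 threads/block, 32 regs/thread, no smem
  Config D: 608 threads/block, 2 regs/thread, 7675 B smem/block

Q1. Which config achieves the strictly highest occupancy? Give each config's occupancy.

occupancies: A 27/64, B 27/32, C 1/2, D 57/64

Answer: D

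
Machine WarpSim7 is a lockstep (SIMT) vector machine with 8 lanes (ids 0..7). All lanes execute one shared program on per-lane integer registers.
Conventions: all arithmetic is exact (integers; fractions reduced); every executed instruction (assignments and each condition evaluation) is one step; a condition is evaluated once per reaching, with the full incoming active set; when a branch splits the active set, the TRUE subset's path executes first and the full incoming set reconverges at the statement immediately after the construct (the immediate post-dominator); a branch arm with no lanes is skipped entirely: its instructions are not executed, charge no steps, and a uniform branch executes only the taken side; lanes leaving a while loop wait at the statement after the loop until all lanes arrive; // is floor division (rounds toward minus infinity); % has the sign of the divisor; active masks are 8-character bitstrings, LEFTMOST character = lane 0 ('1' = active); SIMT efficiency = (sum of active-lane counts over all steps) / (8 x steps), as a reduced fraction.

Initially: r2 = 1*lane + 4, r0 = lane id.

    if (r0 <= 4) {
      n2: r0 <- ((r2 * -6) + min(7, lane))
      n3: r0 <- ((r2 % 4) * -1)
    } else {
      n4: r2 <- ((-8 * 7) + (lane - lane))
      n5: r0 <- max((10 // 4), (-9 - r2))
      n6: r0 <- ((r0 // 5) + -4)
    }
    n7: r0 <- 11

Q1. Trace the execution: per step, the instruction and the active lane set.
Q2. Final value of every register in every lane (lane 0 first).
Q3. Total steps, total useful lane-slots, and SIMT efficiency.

step 0: eval (r0 <= 4)               11111111
step 1: r0 <- ((r2 * -6) + min(7, lane)) 11111000
step 2: r0 <- ((r2 % 4) * -1)        11111000
step 3: r2 <- ((-8 * 7) + (lane - lane)) 00000111
step 4: r0 <- max((10 // 4), (-9 - r2)) 00000111
step 5: r0 <- ((r0 // 5) + -4)       00000111
step 6: r0 <- 11                     11111111

Answer: 7 steps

r2: 4,5,6,7,8,-56,-56,-56
r0: 11,11,11,11,11,11,11,11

steps = 7; useful = 35; efficiency = 35/56 = 5/8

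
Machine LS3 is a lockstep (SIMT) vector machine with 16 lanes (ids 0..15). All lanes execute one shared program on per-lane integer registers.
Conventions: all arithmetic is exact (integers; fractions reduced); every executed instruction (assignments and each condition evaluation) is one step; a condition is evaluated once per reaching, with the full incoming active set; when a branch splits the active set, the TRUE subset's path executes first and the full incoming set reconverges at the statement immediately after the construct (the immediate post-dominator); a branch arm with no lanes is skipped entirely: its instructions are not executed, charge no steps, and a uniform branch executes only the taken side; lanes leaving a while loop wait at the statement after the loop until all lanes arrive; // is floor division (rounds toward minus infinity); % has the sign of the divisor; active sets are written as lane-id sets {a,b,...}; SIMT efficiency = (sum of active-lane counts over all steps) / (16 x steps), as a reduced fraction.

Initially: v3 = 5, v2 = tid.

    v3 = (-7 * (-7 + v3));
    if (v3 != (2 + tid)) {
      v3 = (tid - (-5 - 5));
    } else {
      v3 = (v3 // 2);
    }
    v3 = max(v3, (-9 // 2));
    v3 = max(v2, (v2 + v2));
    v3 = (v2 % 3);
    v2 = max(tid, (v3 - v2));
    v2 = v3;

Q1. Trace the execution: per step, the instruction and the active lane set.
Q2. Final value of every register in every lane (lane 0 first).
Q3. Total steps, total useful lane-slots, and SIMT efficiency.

step 0: v3 <- (-7 * (-7 + v3))       {0,1,2,3,4,5,6,7,8,9,10,11,12,13,14,15}
step 1: eval (v3 != (2 + tid))       {0,1,2,3,4,5,6,7,8,9,10,11,12,13,14,15}
step 2: v3 <- (tid - (-5 - 5))       {0,1,2,3,4,5,6,7,8,9,10,11,13,14,15}
step 3: v3 <- (v3 // 2)              {12}
step 4: v3 <- max(v3, (-9 // 2))     {0,1,2,3,4,5,6,7,8,9,10,11,12,13,14,15}
step 5: v3 <- max(v2, (v2 + v2))     {0,1,2,3,4,5,6,7,8,9,10,11,12,13,14,15}
step 6: v3 <- (v2 % 3)               {0,1,2,3,4,5,6,7,8,9,10,11,12,13,14,15}
step 7: v2 <- max(tid, (v3 - v2))    {0,1,2,3,4,5,6,7,8,9,10,11,12,13,14,15}
step 8: v2 <- v3                     {0,1,2,3,4,5,6,7,8,9,10,11,12,13,14,15}

Answer: 9 steps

v3: 0,1,2,0,1,2,0,1,2,0,1,2,0,1,2,0
v2: 0,1,2,0,1,2,0,1,2,0,1,2,0,1,2,0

steps = 9; useful = 128; efficiency = 128/144 = 8/9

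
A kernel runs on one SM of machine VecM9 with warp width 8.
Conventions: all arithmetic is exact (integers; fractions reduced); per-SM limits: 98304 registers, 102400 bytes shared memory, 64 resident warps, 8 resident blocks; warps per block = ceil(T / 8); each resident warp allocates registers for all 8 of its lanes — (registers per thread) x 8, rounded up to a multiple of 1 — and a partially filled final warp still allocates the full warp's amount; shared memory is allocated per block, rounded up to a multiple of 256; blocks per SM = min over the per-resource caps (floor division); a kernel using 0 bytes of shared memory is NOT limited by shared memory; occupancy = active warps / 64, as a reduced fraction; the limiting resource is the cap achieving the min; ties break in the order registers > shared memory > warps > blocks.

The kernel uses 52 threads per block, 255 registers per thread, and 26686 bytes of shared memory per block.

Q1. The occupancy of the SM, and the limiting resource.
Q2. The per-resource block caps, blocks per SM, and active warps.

Answer: occupancy 21/64, limited by shared memory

registers: 6 blocks
shared memory: 3 blocks
warps: 9 blocks
blocks: 8 blocks

Answer: 3 blocks, 21 active warps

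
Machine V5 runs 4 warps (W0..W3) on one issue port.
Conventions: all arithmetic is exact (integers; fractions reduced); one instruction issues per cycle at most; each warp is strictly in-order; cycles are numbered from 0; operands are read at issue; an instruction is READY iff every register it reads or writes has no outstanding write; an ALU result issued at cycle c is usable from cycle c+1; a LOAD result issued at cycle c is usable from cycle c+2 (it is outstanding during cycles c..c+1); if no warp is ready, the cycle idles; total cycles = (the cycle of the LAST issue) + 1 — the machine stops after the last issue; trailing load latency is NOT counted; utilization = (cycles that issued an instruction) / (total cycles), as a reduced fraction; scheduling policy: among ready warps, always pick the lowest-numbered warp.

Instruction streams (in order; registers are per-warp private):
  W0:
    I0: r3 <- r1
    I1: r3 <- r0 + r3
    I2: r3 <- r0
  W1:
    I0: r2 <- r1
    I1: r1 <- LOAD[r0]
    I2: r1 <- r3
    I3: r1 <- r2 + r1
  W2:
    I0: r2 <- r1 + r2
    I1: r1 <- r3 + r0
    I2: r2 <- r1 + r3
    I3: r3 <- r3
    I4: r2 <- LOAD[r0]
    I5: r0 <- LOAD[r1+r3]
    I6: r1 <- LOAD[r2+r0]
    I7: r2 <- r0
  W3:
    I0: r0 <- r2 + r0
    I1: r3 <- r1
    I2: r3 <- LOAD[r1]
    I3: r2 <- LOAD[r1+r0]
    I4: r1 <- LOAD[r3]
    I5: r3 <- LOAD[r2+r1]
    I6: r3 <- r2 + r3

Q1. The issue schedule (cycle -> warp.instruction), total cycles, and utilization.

cycle 0: W0.I0
cycle 1: W0.I1
cycle 2: W0.I2
cycle 3: W1.I0
cycle 4: W1.I1
cycle 5: W2.I0
cycle 6: W1.I2
cycle 7: W1.I3
cycle 8: W2.I1
cycle 9: W2.I2
cycle 10: W2.I3
cycle 11: W2.I4
cycle 12: W2.I5
cycle 13: W3.I0
cycle 14: W2.I6
cycle 15: W2.I7
cycle 16: W3.I1
cycle 17: W3.I2
cycle 18: W3.I3
cycle 19: W3.I4
cycle 20: idle
cycle 21: W3.I5
cycle 22: idle
cycle 23: W3.I6

Answer: 24 cycles, utilization 11/12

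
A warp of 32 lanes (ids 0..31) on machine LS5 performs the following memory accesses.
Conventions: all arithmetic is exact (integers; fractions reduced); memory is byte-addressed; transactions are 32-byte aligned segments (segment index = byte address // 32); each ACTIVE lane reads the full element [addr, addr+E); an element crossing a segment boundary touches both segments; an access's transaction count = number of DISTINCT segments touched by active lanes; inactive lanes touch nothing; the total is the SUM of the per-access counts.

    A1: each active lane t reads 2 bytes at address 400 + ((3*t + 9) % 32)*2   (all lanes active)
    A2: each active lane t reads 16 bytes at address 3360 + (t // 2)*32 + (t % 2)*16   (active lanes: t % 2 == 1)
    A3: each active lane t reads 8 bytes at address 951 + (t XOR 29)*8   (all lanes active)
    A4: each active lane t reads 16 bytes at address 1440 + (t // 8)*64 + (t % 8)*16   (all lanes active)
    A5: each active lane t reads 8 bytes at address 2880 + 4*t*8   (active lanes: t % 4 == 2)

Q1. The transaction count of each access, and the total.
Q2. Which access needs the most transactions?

A1: 3 transactions
A2: 16 transactions
A3: 9 transactions
A4: 10 transactions
A5: 8 transactions

Answer: 3,16,9,10,8; total 46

Answer: A2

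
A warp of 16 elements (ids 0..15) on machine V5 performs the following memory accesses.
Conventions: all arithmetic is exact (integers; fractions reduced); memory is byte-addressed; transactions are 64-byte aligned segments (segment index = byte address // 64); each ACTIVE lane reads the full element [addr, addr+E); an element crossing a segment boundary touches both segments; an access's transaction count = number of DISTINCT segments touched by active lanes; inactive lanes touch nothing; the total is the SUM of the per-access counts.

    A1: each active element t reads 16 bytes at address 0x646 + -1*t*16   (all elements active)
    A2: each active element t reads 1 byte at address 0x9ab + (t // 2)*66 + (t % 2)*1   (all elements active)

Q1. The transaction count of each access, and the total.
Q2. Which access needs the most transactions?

A1: 5 transactions
A2: 8 transactions

Answer: 5,8; total 13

Answer: A2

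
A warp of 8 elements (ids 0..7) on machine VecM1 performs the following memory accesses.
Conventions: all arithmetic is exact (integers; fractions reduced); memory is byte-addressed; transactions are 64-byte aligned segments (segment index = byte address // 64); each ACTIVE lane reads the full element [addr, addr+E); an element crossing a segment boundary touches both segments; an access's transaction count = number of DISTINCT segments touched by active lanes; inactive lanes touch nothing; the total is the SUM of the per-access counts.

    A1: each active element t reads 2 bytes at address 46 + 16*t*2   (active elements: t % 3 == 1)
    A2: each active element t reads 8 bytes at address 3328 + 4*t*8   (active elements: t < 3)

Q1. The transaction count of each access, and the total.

A1: 3 transactions
A2: 2 transactions

Answer: 3,2; total 5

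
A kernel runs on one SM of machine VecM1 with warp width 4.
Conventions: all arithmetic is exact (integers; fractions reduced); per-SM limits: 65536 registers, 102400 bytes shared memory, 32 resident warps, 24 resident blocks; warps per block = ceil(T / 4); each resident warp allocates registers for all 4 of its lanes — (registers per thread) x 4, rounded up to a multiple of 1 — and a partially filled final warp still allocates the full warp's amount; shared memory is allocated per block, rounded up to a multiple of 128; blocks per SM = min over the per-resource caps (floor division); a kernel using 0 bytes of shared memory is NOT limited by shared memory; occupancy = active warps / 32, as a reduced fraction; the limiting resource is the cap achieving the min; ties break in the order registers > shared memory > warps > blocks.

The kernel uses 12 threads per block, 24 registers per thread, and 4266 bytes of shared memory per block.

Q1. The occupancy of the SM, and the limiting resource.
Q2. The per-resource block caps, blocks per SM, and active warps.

Answer: occupancy 15/16, limited by warps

registers: 227 blocks
shared memory: 23 blocks
warps: 10 blocks
blocks: 24 blocks

Answer: 10 blocks, 30 active warps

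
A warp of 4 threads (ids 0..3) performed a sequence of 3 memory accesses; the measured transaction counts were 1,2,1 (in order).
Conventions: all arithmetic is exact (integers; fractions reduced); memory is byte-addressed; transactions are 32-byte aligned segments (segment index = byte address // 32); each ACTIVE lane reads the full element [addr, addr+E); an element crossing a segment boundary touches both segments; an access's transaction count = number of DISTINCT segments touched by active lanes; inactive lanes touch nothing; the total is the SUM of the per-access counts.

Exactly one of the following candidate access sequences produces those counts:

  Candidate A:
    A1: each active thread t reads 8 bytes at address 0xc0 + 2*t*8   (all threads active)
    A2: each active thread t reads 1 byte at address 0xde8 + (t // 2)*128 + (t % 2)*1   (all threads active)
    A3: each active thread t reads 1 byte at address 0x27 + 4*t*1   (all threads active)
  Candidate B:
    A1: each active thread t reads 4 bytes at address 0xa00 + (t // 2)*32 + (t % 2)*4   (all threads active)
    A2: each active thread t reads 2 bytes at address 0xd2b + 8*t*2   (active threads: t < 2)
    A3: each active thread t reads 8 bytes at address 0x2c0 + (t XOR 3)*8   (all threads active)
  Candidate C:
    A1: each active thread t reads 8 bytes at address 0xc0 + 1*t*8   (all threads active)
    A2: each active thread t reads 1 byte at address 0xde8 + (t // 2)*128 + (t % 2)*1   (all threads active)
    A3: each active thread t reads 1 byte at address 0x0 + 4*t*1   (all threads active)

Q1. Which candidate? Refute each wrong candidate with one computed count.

A: A1 gives 2 transactions, not 1
B: A1 gives 2 transactions, not 1
C: all counts match (1,2,1)

Answer: C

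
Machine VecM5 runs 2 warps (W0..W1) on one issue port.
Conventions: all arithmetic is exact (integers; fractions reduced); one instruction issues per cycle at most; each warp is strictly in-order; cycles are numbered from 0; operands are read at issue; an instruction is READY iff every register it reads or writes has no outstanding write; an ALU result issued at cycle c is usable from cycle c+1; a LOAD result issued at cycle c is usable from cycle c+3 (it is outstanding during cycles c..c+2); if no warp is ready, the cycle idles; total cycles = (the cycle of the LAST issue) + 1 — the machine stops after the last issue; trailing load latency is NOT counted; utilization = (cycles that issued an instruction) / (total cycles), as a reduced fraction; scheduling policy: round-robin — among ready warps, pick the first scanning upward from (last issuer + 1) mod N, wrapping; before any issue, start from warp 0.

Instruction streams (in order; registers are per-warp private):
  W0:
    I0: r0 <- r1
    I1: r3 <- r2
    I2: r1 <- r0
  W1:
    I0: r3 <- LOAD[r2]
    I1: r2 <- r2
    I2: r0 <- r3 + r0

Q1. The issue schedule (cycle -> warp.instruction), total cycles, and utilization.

cycle 0: W0.I0
cycle 1: W1.I0
cycle 2: W0.I1
cycle 3: W1.I1
cycle 4: W0.I2
cycle 5: W1.I2

Answer: 6 cycles, utilization 1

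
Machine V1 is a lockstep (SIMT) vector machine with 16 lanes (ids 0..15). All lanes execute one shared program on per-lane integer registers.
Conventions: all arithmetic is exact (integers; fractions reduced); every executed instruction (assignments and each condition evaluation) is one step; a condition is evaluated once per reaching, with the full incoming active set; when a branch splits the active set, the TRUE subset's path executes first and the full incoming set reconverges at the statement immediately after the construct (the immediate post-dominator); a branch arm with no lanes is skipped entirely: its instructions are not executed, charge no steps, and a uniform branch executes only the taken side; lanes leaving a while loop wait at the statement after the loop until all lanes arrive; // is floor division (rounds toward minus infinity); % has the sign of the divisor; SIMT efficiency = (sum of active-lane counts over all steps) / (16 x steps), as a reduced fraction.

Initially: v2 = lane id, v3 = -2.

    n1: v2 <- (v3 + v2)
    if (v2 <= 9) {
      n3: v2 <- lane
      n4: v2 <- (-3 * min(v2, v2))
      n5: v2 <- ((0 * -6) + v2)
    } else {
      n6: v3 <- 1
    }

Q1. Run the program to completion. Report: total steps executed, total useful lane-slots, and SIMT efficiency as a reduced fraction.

Answer: 6 steps, 72 useful, 3/4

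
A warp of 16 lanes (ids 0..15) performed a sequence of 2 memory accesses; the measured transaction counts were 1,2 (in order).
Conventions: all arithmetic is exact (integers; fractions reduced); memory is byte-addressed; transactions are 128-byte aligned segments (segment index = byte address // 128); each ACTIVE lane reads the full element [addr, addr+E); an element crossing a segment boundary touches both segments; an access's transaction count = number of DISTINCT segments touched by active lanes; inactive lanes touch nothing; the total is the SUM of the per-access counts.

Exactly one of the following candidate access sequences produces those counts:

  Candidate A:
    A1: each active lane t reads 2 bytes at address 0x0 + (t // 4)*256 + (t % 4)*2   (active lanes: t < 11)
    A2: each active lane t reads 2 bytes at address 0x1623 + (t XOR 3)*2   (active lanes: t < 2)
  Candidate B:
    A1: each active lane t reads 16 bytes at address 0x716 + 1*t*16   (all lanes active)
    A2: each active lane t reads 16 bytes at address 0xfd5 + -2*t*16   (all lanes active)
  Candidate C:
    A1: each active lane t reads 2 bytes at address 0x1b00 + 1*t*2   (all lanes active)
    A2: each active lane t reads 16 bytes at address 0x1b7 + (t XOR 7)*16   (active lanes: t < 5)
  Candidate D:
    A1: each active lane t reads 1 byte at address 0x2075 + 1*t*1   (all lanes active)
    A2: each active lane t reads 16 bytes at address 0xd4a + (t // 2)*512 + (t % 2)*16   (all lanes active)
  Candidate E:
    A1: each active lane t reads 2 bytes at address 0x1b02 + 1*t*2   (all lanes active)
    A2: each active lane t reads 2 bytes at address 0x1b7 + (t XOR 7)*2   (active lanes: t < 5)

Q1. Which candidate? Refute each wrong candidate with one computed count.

A: A1 gives 3 transactions, not 1
B: A1 gives 3 transactions, not 1
D: A1 gives 2 transactions, not 1
E: A2 gives 1 transaction, not 2
C: all counts match (1,2)

Answer: C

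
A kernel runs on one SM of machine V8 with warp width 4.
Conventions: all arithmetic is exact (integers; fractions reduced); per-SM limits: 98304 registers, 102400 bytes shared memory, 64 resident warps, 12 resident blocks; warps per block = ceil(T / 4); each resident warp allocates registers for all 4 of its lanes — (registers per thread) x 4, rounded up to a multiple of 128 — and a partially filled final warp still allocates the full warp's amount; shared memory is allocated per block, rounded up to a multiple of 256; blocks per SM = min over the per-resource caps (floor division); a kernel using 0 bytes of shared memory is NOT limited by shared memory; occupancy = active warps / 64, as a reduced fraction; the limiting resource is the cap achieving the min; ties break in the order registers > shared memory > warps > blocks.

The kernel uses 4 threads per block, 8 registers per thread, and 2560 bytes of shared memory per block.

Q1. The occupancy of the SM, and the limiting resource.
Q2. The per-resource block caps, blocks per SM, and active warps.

Answer: occupancy 3/16, limited by blocks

registers: 768 blocks
shared memory: 40 blocks
warps: 64 blocks
blocks: 12 blocks

Answer: 12 blocks, 12 active warps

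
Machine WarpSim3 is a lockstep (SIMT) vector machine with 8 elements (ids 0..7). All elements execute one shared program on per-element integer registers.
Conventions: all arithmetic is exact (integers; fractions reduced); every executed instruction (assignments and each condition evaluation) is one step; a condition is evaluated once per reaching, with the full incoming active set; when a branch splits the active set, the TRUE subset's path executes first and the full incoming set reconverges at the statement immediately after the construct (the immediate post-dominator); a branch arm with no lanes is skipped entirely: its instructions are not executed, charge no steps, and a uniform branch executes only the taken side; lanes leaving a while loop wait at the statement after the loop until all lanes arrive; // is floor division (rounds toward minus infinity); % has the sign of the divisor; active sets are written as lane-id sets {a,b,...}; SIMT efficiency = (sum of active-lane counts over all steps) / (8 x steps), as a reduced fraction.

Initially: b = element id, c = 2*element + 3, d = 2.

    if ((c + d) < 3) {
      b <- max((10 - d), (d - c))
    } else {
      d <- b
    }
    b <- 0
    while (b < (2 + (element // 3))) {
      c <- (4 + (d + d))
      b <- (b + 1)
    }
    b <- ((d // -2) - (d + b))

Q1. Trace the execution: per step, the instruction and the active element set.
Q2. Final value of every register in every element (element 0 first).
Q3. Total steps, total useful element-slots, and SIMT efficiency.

step 0: eval ((c + d) < 3)           {0,1,2,3,4,5,6,7}
step 1: d <- b                       {0,1,2,3,4,5,6,7}
step 2: b <- 0                       {0,1,2,3,4,5,6,7}
step 3: eval (b < (2 + (element // 3))) {0,1,2,3,4,5,6,7}
step 4: c <- (4 + (d + d))           {0,1,2,3,4,5,6,7}
step 5: b <- (b + 1)                 {0,1,2,3,4,5,6,7}
step 6: eval (b < (2 + (element // 3))) {0,1,2,3,4,5,6,7}
step 7: c <- (4 + (d + d))           {0,1,2,3,4,5,6,7}
step 8: b <- (b + 1)                 {0,1,2,3,4,5,6,7}
step 9: eval (b < (2 + (element // 3))) {0,1,2,3,4,5,6,7}
step 10: c <- (4 + (d + d))           {3,4,5,6,7}
step 11: b <- (b + 1)                 {3,4,5,6,7}
step 12: eval (b < (2 + (element // 3))) {3,4,5,6,7}
step 13: c <- (4 + (d + d))           {6,7}
step 14: b <- (b + 1)                 {6,7}
step 15: eval (b < (2 + (element // 3))) {6,7}
step 16: b <- ((d // -2) - (d + b))   {0,1,2,3,4,5,6,7}

Answer: 17 steps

b: -2,-4,-5,-8,-9,-11,-13,-15
c: 4,6,8,10,12,14,16,18
d: 0,1,2,3,4,5,6,7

steps = 17; useful = 109; efficiency = 109/136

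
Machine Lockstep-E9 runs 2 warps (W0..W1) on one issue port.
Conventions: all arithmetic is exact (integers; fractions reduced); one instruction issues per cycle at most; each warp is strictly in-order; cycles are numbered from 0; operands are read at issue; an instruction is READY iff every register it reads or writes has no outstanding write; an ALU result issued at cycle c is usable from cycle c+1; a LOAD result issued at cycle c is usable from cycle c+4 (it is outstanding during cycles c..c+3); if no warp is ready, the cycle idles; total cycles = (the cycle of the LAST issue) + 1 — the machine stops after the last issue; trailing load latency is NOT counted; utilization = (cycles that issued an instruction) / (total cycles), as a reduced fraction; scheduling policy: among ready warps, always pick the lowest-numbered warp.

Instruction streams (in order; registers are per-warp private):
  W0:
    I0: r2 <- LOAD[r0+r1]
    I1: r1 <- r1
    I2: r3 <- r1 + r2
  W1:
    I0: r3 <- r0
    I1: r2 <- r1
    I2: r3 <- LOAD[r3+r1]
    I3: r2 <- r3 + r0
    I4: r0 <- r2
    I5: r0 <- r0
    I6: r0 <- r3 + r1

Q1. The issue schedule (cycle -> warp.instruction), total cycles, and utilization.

cycle 0: W0.I0
cycle 1: W0.I1
cycle 2: W1.I0
cycle 3: W1.I1
cycle 4: W0.I2
cycle 5: W1.I2
cycle 6: idle
cycle 7: idle
cycle 8: idle
cycle 9: W1.I3
cycle 10: W1.I4
cycle 11: W1.I5
cycle 12: W1.I6

Answer: 13 cycles, utilization 10/13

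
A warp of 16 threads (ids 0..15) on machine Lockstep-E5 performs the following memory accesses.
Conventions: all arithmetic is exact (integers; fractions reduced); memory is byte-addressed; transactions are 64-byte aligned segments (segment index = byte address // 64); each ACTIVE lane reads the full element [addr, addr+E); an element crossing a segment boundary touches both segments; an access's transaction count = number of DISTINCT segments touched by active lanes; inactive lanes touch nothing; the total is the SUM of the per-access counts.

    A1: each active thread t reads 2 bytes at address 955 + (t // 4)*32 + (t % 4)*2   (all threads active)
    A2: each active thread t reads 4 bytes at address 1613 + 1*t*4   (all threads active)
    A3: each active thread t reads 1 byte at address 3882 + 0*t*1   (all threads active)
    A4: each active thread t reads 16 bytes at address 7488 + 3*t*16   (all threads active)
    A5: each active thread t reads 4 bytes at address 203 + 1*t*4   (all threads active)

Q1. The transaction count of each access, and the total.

A1: 3 transactions
A2: 2 transactions
A3: 1 transaction
A4: 12 transactions
A5: 2 transactions

Answer: 3,2,1,12,2; total 20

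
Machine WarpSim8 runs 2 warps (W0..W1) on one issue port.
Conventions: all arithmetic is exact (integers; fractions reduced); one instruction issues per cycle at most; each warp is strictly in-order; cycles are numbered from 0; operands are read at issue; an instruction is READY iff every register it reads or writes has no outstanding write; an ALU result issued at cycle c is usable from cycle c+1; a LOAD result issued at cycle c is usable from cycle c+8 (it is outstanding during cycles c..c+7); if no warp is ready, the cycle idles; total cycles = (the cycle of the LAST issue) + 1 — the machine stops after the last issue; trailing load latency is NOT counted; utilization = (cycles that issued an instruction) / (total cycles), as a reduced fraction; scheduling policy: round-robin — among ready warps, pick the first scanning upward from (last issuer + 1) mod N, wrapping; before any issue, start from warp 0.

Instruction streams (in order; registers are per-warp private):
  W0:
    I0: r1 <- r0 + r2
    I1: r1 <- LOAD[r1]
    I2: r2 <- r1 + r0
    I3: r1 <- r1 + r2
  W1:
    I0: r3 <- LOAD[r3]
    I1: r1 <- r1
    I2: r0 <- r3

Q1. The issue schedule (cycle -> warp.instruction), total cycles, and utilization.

cycle 0: W0.I0
cycle 1: W1.I0
cycle 2: W0.I1
cycle 3: W1.I1
cycle 4: idle
cycle 5: idle
cycle 6: idle
cycle 7: idle
cycle 8: idle
cycle 9: W1.I2
cycle 10: W0.I2
cycle 11: W0.I3

Answer: 12 cycles, utilization 7/12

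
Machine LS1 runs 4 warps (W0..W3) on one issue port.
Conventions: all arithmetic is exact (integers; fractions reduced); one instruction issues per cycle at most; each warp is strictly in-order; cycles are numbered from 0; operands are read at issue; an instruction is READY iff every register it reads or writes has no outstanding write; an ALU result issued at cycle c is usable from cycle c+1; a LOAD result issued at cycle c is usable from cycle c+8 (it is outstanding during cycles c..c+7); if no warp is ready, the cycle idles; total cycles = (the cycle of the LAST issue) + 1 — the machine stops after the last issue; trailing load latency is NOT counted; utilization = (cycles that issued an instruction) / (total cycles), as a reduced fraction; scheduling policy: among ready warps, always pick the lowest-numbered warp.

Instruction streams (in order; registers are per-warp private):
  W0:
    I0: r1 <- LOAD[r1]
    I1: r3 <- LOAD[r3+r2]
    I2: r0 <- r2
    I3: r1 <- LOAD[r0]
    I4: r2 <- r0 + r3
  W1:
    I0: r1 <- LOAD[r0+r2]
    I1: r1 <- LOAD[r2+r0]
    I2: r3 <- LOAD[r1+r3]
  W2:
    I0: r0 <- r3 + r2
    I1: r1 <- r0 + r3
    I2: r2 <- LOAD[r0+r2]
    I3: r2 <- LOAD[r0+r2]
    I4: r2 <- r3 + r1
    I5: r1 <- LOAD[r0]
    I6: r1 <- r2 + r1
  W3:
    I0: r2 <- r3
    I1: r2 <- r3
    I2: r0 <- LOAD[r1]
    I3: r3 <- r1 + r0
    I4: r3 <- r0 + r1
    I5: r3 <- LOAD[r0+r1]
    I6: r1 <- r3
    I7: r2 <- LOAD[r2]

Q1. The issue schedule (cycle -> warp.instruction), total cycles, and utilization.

cycle 0: W0.I0
cycle 1: W0.I1
cycle 2: W0.I2
cycle 3: W1.I0
cycle 4: W2.I0
cycle 5: W2.I1
cycle 6: W2.I2
cycle 7: W3.I0
cycle 8: W0.I3
cycle 9: W0.I4
cycle 10: W3.I1
cycle 11: W1.I1
cycle 12: W3.I2
cycle 13: idle
cycle 14: W2.I3
cycle 15: idle
cycle 16: idle
cycle 17: idle
cycle 18: idle
cycle 19: W1.I2
cycle 20: W3.I3
cycle 21: W3.I4
cycle 22: W2.I4
cycle 23: W2.I5
cycle 24: W3.I5
cycle 25: idle
cycle 26: idle
cycle 27: idle
cycle 28: idle
cycle 29: idle
cycle 30: idle
cycle 31: W2.I6
cycle 32: W3.I6
cycle 33: W3.I7

Answer: 34 cycles, utilization 23/34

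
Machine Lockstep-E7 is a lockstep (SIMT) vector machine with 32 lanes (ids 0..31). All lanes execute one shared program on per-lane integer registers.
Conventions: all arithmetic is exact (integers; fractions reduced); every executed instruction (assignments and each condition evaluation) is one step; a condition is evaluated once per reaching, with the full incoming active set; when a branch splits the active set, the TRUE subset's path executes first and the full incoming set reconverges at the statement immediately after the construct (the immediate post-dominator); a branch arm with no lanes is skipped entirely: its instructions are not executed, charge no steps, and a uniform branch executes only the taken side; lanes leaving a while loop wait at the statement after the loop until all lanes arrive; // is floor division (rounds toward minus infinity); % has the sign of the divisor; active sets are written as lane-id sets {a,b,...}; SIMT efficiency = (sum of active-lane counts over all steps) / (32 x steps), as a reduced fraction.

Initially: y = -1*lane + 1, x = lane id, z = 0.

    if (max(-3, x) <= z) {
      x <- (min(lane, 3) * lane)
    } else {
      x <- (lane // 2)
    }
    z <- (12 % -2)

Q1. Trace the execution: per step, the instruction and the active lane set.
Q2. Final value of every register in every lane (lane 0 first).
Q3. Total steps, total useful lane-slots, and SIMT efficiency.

step 0: eval (max(-3, x) <= z)       {0,1,2,3,4,5,6,7,8,9,10,11,12,13,14,15,16,17,18,19,20,21,22,23,24,25,26,27,28,29,30,31}
step 1: x <- (min(lane, 3) * lane)   {0}
step 2: x <- (lane // 2)             {1,2,3,4,5,6,7,8,9,10,11,12,13,14,15,16,17,18,19,20,21,22,23,24,25,26,27,28,29,30,31}
step 3: z <- (12 % -2)               {0,1,2,3,4,5,6,7,8,9,10,11,12,13,14,15,16,17,18,19,20,21,22,23,24,25,26,27,28,29,30,31}

Answer: 4 steps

y: 1,0,-1,-2,-3,-4,-5,-6,-7,-8,-9,-10,-11,-12,-13,-14,-15,-16,-17,-18,-19,-20,-21,-22,-23,-24,-25,-26,-27,-28,-29,-30
x: 0,0,1,1,2,2,3,3,4,4,5,5,6,6,7,7,8,8,9,9,10,10,11,11,12,12,13,13,14,14,15,15
z: 0,0,0,0,0,0,0,0,0,0,0,0,0,0,0,0,0,0,0,0,0,0,0,0,0,0,0,0,0,0,0,0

steps = 4; useful = 96; efficiency = 96/128 = 3/4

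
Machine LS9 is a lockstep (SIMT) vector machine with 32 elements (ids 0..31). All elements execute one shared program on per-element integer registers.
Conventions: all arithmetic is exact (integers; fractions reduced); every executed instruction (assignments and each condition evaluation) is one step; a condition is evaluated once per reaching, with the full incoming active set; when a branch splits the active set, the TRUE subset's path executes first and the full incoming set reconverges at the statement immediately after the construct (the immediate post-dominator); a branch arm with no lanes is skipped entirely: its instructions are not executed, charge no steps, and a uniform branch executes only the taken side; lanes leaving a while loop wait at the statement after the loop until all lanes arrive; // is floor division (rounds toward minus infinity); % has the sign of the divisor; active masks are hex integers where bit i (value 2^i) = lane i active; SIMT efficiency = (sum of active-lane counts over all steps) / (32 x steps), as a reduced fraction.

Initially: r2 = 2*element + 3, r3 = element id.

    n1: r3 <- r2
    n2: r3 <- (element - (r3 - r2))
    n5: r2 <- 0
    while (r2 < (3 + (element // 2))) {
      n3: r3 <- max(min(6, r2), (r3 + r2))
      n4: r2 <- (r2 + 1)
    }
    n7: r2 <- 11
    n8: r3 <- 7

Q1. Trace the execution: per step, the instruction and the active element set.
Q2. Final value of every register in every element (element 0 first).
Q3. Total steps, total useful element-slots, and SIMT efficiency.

step 0: r3 <- r2                     0xffffffff
step 1: r3 <- (element - (r3 - r2))  0xffffffff
step 2: r2 <- 0                      0xffffffff
step 3: eval (r2 < (3 + (element // 2))) 0xffffffff
step 4: r3 <- max(min(6, r2), (r3 + r2)) 0xffffffff
step 5: r2 <- (r2 + 1)               0xffffffff
step 6: eval (r2 < (3 + (element // 2))) 0xffffffff
step 7: r3 <- max(min(6, r2), (r3 + r2)) 0xffffffff
step 8: r2 <- (r2 + 1)               0xffffffff
step 9: eval (r2 < (3 + (element // 2))) 0xffffffff
step 10: r3 <- max(min(6, r2), (r3 + r2)) 0xffffffff
step 11: r2 <- (r2 + 1)               0xffffffff
step 12: eval (r2 < (3 + (element // 2))) 0xffffffff
step 13: r3 <- max(min(6, r2), (r3 + r2)) 0xfffffffc
step 14: r2 <- (r2 + 1)               0xfffffffc
step 15: eval (r2 < (3 + (element // 2))) 0xfffffffc
step 16: r3 <- max(min(6, r2), (r3 + r2)) 0xfffffff0
step 17: r2 <- (r2 + 1)               0xfffffff0
step 18: eval (r2 < (3 + (element // 2))) 0xfffffff0
step 19: r3 <- max(min(6, r2), (r3 + r2)) 0xffffffc0
step 20: r2 <- (r2 + 1)               0xffffffc0
step 21: eval (r2 < (3 + (element // 2))) 0xffffffc0
step 22: r3 <- max(min(6, r2), (r3 + r2)) 0xffffff00
step 23: r2 <- (r2 + 1)               0xffffff00
step 24: eval (r2 < (3 + (element // 2))) 0xffffff00
step 25: r3 <- max(min(6, r2), (r3 + r2)) 0xfffffc00
step 26: r2 <- (r2 + 1)               0xfffffc00
step 27: eval (r2 < (3 + (element // 2))) 0xfffffc00
step 28: r3 <- max(min(6, r2), (r3 + r2)) 0xfffff000
step 29: r2 <- (r2 + 1)               0xfffff000
step 30: eval (r2 < (3 + (element // 2))) 0xfffff000
step 31: r3 <- max(min(6, r2), (r3 + r2)) 0xffffc000
step 32: r2 <- (r2 + 1)               0xffffc000
step 33: eval (r2 < (3 + (element // 2))) 0xffffc000
step 34: r3 <- max(min(6, r2), (r3 + r2)) 0xffff0000
step 35: r2 <- (r2 + 1)               0xffff0000
step 36: eval (r2 < (3 + (element // 2))) 0xffff0000
step 37: r3 <- max(min(6, r2), (r3 + r2)) 0xfffc0000
step 38: r2 <- (r2 + 1)               0xfffc0000
step 39: eval (r2 < (3 + (element // 2))) 0xfffc0000
step 40: r3 <- max(min(6, r2), (r3 + r2)) 0xfff00000
step 41: r2 <- (r2 + 1)               0xfff00000
step 42: eval (r2 < (3 + (element // 2))) 0xfff00000
step 43: r3 <- max(min(6, r2), (r3 + r2)) 0xffc00000
step 44: r2 <- (r2 + 1)               0xffc00000
step 45: eval (r2 < (3 + (element // 2))) 0xffc00000
step 46: r3 <- max(min(6, r2), (r3 + r2)) 0xff000000
step 47: r2 <- (r2 + 1)               0xff000000
step 48: eval (r2 < (3 + (element // 2))) 0xff000000
step 49: r3 <- max(min(6, r2), (r3 + r2)) 0xfc000000
step 50: r2 <- (r2 + 1)               0xfc000000
step 51: eval (r2 < (3 + (element // 2))) 0xfc000000
step 52: r3 <- max(min(6, r2), (r3 + r2)) 0xf0000000
step 53: r2 <- (r2 + 1)               0xf0000000
step 54: eval (r2 < (3 + (element // 2))) 0xf0000000
step 55: r3 <- max(min(6, r2), (r3 + r2)) 0xc0000000
step 56: r2 <- (r2 + 1)               0xc0000000
step 57: eval (r2 < (3 + (element // 2))) 0xc0000000
step 58: r2 <- 11                     0xffffffff
step 59: r3 <- 7                      0xffffffff

Answer: 60 steps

r2: 11,11,11,11,11,11,11,11,11,11,11,11,11,11,11,11,11,11,11,11,11,11,11,11,11,11,11,11,11,11,11,11
r3: 7,7,7,7,7,7,7,7,7,7,7,7,7,7,7,7,7,7,7,7,7,7,7,7,7,7,7,7,7,7,7,7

steps = 60; useful = 1200; efficiency = 1200/1920 = 5/8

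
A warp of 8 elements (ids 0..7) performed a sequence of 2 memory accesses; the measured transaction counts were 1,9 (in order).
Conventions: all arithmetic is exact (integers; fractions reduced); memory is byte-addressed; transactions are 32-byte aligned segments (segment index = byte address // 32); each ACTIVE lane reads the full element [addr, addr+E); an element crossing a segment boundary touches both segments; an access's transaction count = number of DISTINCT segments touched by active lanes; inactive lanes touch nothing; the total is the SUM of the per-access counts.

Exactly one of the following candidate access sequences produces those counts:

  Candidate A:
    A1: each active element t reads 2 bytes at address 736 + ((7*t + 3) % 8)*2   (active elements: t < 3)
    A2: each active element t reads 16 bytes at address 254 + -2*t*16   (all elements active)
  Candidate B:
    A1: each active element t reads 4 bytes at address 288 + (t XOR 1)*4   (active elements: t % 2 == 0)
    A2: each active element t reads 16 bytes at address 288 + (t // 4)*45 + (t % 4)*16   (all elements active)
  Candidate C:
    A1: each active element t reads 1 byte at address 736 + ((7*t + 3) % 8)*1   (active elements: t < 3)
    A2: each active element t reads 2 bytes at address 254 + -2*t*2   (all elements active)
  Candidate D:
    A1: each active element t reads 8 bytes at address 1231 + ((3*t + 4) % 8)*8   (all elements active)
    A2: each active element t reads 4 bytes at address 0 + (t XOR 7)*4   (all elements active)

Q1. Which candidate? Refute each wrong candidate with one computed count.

B: A2 gives 4 transactions, not 9
C: A2 gives 1 transaction, not 9
D: A1 gives 3 transactions, not 1
A: all counts match (1,9)

Answer: A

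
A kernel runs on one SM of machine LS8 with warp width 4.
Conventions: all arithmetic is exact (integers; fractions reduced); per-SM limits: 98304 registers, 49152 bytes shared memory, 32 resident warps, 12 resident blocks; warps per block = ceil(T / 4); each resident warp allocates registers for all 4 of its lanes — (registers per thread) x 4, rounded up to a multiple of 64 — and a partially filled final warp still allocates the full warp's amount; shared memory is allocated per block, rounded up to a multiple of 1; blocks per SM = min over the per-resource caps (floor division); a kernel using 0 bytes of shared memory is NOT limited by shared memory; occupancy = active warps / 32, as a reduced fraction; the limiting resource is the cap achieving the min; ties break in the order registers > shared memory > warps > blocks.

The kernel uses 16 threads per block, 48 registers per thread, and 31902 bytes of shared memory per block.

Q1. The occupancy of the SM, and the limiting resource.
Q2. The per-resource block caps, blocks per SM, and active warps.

Answer: occupancy 1/8, limited by shared memory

registers: 128 blocks
shared memory: 1 block
warps: 8 blocks
blocks: 12 blocks

Answer: 1 block, 4 active warps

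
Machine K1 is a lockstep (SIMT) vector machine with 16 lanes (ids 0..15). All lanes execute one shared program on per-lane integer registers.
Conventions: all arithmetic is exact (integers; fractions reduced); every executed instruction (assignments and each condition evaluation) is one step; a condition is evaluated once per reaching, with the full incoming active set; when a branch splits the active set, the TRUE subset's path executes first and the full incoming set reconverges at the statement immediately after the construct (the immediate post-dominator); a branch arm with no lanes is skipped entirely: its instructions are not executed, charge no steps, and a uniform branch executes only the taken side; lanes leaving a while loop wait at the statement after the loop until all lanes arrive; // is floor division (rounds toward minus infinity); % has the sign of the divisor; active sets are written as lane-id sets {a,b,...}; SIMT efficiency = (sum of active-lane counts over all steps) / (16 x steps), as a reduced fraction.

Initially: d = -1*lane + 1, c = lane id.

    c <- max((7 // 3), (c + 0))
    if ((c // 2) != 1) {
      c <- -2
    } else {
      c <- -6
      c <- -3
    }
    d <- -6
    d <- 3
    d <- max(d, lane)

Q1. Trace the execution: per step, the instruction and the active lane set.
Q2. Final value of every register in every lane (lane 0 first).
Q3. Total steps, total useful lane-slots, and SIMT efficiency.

step 0: c <- max((7 // 3), (c + 0))  {0,1,2,3,4,5,6,7,8,9,10,11,12,13,14,15}
step 1: eval ((c // 2) != 1)         {0,1,2,3,4,5,6,7,8,9,10,11,12,13,14,15}
step 2: c <- -2                      {4,5,6,7,8,9,10,11,12,13,14,15}
step 3: c <- -6                      {0,1,2,3}
step 4: c <- -3                      {0,1,2,3}
step 5: d <- -6                      {0,1,2,3,4,5,6,7,8,9,10,11,12,13,14,15}
step 6: d <- 3                       {0,1,2,3,4,5,6,7,8,9,10,11,12,13,14,15}
step 7: d <- max(d, lane)            {0,1,2,3,4,5,6,7,8,9,10,11,12,13,14,15}

Answer: 8 steps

d: 3,3,3,3,4,5,6,7,8,9,10,11,12,13,14,15
c: -3,-3,-3,-3,-2,-2,-2,-2,-2,-2,-2,-2,-2,-2,-2,-2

steps = 8; useful = 100; efficiency = 100/128 = 25/32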